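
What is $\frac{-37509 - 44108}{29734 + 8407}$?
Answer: $- \frac{81617}{38141} \approx -2.1399$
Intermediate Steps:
$\frac{-37509 - 44108}{29734 + 8407} = - \frac{81617}{38141}$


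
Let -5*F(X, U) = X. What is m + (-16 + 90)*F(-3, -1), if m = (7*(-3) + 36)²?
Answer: 1347/5 ≈ 269.40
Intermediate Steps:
F(X, U) = -X/5
m = 225 (m = (-21 + 36)² = 15² = 225)
m + (-16 + 90)*F(-3, -1) = 225 + (-16 + 90)*(-⅕*(-3)) = 225 + 74*(⅗) = 225 + 222/5 = 1347/5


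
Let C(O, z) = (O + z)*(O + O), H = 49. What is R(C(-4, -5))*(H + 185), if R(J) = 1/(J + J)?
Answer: 13/8 ≈ 1.6250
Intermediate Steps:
C(O, z) = 2*O*(O + z) (C(O, z) = (O + z)*(2*O) = 2*O*(O + z))
R(J) = 1/(2*J)
R(C(-4, -5))*(H + 185) = (1/(2*((2*(-4)*(-4 - 5)))))*(49 + 185) = (1/(2*((2*(-4)*(-9)))))*234 = ((½)/72)*234 = ((½)*(1/72))*234 = (1/144)*234 = 13/8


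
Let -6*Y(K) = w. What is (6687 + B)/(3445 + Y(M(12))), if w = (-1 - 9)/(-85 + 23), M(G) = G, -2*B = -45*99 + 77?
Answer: 1650936/640765 ≈ 2.5765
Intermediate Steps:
B = 2189 (B = -(-45*99 + 77)/2 = -(-4455 + 77)/2 = -1/2*(-4378) = 2189)
w = 5/31 (w = -10/(-62) = -10*(-1/62) = 5/31 ≈ 0.16129)
Y(K) = -5/186 (Y(K) = -1/6*5/31 = -5/186)
(6687 + B)/(3445 + Y(M(12))) = (6687 + 2189)/(3445 - 5/186) = 8876/(640765/186) = 8876*(186/640765) = 1650936/640765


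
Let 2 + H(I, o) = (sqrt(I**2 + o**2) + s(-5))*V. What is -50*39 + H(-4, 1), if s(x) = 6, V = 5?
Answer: -1922 + 5*sqrt(17) ≈ -1901.4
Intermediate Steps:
H(I, o) = 28 + 5*sqrt(I**2 + o**2) (H(I, o) = -2 + (sqrt(I**2 + o**2) + 6)*5 = -2 + (6 + sqrt(I**2 + o**2))*5 = -2 + (30 + 5*sqrt(I**2 + o**2)) = 28 + 5*sqrt(I**2 + o**2))
-50*39 + H(-4, 1) = -50*39 + (28 + 5*sqrt((-4)**2 + 1**2)) = -1950 + (28 + 5*sqrt(16 + 1)) = -1950 + (28 + 5*sqrt(17)) = -1922 + 5*sqrt(17)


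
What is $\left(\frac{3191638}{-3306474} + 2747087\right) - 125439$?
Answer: $\frac{4334203878757}{1653237} \approx 2.6216 \cdot 10^{6}$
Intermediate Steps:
$\left(\frac{3191638}{-3306474} + 2747087\right) - 125439 = \left(3191638 \left(- \frac{1}{3306474}\right) + 2747087\right) - 125439 = \left(- \frac{1595819}{1653237} + 2747087\right) - 125439 = \frac{4541584274800}{1653237} - 125439 = \frac{4334203878757}{1653237}$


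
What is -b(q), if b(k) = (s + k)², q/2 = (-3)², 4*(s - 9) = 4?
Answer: -784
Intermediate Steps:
s = 10 (s = 9 + (¼)*4 = 9 + 1 = 10)
q = 18 (q = 2*(-3)² = 2*9 = 18)
b(k) = (10 + k)²
-b(q) = -(10 + 18)² = -1*28² = -1*784 = -784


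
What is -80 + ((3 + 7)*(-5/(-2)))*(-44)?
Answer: -1180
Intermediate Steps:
-80 + ((3 + 7)*(-5/(-2)))*(-44) = -80 + (10*(-5*(-1/2)))*(-44) = -80 + (10*(5/2))*(-44) = -80 + 25*(-44) = -80 - 1100 = -1180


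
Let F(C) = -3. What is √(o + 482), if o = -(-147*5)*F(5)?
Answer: I*√1723 ≈ 41.509*I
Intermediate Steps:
o = -2205 (o = -(-147*5)*(-3) = -(-735)*(-3) = -1*2205 = -2205)
√(o + 482) = √(-2205 + 482) = √(-1723) = I*√1723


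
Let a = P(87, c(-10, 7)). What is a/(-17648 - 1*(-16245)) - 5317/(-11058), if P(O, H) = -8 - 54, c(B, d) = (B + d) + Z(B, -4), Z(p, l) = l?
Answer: 8145347/15514374 ≈ 0.52502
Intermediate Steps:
c(B, d) = -4 + B + d (c(B, d) = (B + d) - 4 = -4 + B + d)
P(O, H) = -62
a = -62
a/(-17648 - 1*(-16245)) - 5317/(-11058) = -62/(-17648 - 1*(-16245)) - 5317/(-11058) = -62/(-17648 + 16245) - 5317*(-1/11058) = -62/(-1403) + 5317/11058 = -62*(-1/1403) + 5317/11058 = 62/1403 + 5317/11058 = 8145347/15514374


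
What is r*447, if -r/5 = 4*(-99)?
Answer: 885060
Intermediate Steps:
r = 1980 (r = -20*(-99) = -5*(-396) = 1980)
r*447 = 1980*447 = 885060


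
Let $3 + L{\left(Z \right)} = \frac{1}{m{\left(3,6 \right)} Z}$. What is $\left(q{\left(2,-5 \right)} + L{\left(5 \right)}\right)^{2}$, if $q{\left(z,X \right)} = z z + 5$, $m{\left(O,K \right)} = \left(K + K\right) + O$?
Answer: $\frac{203401}{5625} \approx 36.16$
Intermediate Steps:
$m{\left(O,K \right)} = O + 2 K$ ($m{\left(O,K \right)} = 2 K + O = O + 2 K$)
$q{\left(z,X \right)} = 5 + z^{2}$ ($q{\left(z,X \right)} = z^{2} + 5 = 5 + z^{2}$)
$L{\left(Z \right)} = -3 + \frac{1}{15 Z}$ ($L{\left(Z \right)} = -3 + \frac{1}{\left(3 + 2 \cdot 6\right) Z} = -3 + \frac{1}{\left(3 + 12\right) Z} = -3 + \frac{1}{15 Z}$)
$\left(q{\left(2,-5 \right)} + L{\left(5 \right)}\right)^{2} = \left(\left(5 + 2^{2}\right) - \left(3 - \frac{1}{15 \cdot 5}\right)\right)^{2} = \left(\left(5 + 4\right) + \left(-3 + \frac{1}{15} \cdot \frac{1}{5}\right)\right)^{2} = \left(9 + \left(-3 + \frac{1}{75}\right)\right)^{2} = \left(9 - \frac{224}{75}\right)^{2} = \left(\frac{451}{75}\right)^{2} = \frac{203401}{5625}$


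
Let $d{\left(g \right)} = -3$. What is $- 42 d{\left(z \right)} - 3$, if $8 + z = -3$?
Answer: $123$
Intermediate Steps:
$z = -11$ ($z = -8 - 3 = -11$)
$- 42 d{\left(z \right)} - 3 = \left(-42\right) \left(-3\right) - 3 = 126 - 3 = 123$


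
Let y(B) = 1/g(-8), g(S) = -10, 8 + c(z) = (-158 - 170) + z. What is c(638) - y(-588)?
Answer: 3021/10 ≈ 302.10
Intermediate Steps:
c(z) = -336 + z (c(z) = -8 + ((-158 - 170) + z) = -8 + (-328 + z) = -336 + z)
y(B) = -⅒ (y(B) = 1/(-10) = -⅒)
c(638) - y(-588) = (-336 + 638) - 1*(-⅒) = 302 + ⅒ = 3021/10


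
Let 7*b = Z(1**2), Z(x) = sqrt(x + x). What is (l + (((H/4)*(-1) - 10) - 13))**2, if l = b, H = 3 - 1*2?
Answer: 423833/784 - 93*sqrt(2)/14 ≈ 531.21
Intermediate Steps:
H = 1 (H = 3 - 2 = 1)
Z(x) = sqrt(2)*sqrt(x) (Z(x) = sqrt(2*x) = sqrt(2)*sqrt(x))
b = sqrt(2)/7 (b = (sqrt(2)*sqrt(1**2))/7 = (sqrt(2)*sqrt(1))/7 = (sqrt(2)*1)/7 = sqrt(2)/7 ≈ 0.20203)
l = sqrt(2)/7 ≈ 0.20203
(l + (((H/4)*(-1) - 10) - 13))**2 = (sqrt(2)/7 + (((1/4)*(-1) - 10) - 13))**2 = (sqrt(2)/7 + ((-1/4 - 10) - 13))**2 = (sqrt(2)/7 + (-41/4 - 13))**2 = (sqrt(2)/7 - 93/4)**2 = (-93/4 + sqrt(2)/7)**2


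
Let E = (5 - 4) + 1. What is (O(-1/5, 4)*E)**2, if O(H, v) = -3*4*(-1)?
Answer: 576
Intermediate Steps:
O(H, v) = 12 (O(H, v) = -12*(-1) = 12)
E = 2 (E = 1 + 1 = 2)
(O(-1/5, 4)*E)**2 = (12*2)**2 = 24**2 = 576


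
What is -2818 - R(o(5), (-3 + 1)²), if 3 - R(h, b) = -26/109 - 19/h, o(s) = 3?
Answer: -924616/327 ≈ -2827.6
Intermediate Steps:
R(h, b) = 353/109 + 19/h (R(h, b) = 3 - (-26/109 - 19/h) = 3 + (26/109 + 19/h) = 353/109 + 19/h)
-2818 - R(o(5), (-3 + 1)²) = -2818 - (353/109 + 19/3) = -2818 - 1*3130/327 = -2818 - 3130/327 = -924616/327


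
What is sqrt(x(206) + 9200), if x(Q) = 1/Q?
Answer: sqrt(390411406)/206 ≈ 95.917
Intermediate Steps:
sqrt(x(206) + 9200) = sqrt(1/206 + 9200) = sqrt(1895201/206) = sqrt(390411406)/206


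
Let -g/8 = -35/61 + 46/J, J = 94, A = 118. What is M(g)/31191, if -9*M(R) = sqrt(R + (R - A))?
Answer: -I*sqrt(958822278)/804821373 ≈ -3.8474e-5*I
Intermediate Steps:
g = 1936/2867 (g = -8*(-35/61 + 46/94) = -8*(-35*1/61 + 46*(1/94)) = -8*(-35/61 + 23/47) = -8*(-242/2867) = 1936/2867 ≈ 0.67527)
M(R) = -sqrt(-118 + 2*R)/9 (M(R) = -sqrt(R + (R - 1*118))/9 = -sqrt(R + (R - 118))/9 = -sqrt(R + (-118 + R))/9 = -sqrt(-118 + 2*R)/9)
M(g)/31191 = -sqrt(-118 + 2*(1936/2867))/9/31191 = -sqrt(-118 + 3872/2867)/9*(1/31191) = -I*sqrt(958822278)/25803*(1/31191) = -I*sqrt(958822278)/804821373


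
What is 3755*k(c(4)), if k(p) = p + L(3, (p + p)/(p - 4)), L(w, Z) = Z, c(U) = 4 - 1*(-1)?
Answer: 56325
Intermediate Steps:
c(U) = 5 (c(U) = 4 + 1 = 5)
k(p) = p + 2*p/(-4 + p) (k(p) = p + (p + p)/(p - 4) = p + (2*p)/(-4 + p) = p + 2*p/(-4 + p))
3755*k(c(4)) = 3755*(5*(-2 + 5)/(-4 + 5)) = 3755*(5*3/1) = 3755*(5*1*3) = 3755*15 = 56325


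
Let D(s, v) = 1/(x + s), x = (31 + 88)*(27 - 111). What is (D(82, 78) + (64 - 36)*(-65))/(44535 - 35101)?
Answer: -18043481/93528676 ≈ -0.19292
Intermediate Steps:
x = -9996 (x = 119*(-84) = -9996)
D(s, v) = 1/(-9996 + s)
(D(82, 78) + (64 - 36)*(-65))/(44535 - 35101) = (1/(-9996 + 82) + (64 - 36)*(-65))/(44535 - 35101) = (1/(-9914) + 28*(-65))/9434 = (-1/9914 - 1820)*(1/9434) = -18043481/9914*1/9434 = -18043481/93528676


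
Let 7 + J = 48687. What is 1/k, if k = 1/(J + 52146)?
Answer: 100826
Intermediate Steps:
J = 48680 (J = -7 + 48687 = 48680)
k = 1/100826 (k = 1/(48680 + 52146) = 1/100826 ≈ 9.9181e-6)
1/k = 1/(1/100826) = 100826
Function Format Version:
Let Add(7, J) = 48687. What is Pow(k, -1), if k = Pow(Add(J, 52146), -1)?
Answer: 100826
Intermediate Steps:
J = 48680 (J = Add(-7, 48687) = 48680)
k = Rational(1, 100826) (k = Pow(Add(48680, 52146), -1) = Pow(100826, -1) = Rational(1, 100826) ≈ 9.9181e-6)
Pow(k, -1) = Pow(Rational(1, 100826), -1) = 100826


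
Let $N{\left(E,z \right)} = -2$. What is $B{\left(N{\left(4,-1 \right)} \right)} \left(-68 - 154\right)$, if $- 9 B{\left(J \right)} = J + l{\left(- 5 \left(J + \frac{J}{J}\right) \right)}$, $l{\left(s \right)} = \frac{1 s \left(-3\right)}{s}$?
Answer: $- \frac{370}{3} \approx -123.33$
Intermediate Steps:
$l{\left(s \right)} = -3$ ($l{\left(s \right)} = \frac{s \left(-3\right)}{s} = \frac{\left(-3\right) s}{s} = -3$)
$B{\left(J \right)} = \frac{1}{3} - \frac{J}{9}$ ($B{\left(J \right)} = - \frac{J - 3}{9} = - \frac{-3 + J}{9} = \frac{1}{3} - \frac{J}{9}$)
$B{\left(N{\left(4,-1 \right)} \right)} \left(-68 - 154\right) = \left(\frac{1}{3} - - \frac{2}{9}\right) \left(-68 - 154\right) = \left(\frac{1}{3} + \frac{2}{9}\right) \left(-222\right) = \frac{5}{9} \left(-222\right) = - \frac{370}{3}$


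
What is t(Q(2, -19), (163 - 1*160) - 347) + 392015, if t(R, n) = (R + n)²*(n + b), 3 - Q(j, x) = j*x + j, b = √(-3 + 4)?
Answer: -31515560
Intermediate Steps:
b = 1 (b = √1 = 1)
Q(j, x) = 3 - j - j*x (Q(j, x) = 3 - (j*x + j) = 3 - (j + j*x) = 3 + (-j - j*x) = 3 - j - j*x)
t(R, n) = (R + n)²*(1 + n) (t(R, n) = (R + n)²*(n + 1) = (R + n)²*(1 + n))
t(Q(2, -19), (163 - 1*160) - 347) + 392015 = ((3 - 1*2 - 1*2*(-19)) + ((163 - 1*160) - 347))²*(1 + ((163 - 1*160) - 347)) + 392015 = ((3 - 2 + 38) + ((163 - 160) - 347))²*(1 + ((163 - 160) - 347)) + 392015 = (39 + (3 - 347))²*(1 + (3 - 347)) + 392015 = (39 - 344)²*(1 - 344) + 392015 = (-305)²*(-343) + 392015 = 93025*(-343) + 392015 = -31907575 + 392015 = -31515560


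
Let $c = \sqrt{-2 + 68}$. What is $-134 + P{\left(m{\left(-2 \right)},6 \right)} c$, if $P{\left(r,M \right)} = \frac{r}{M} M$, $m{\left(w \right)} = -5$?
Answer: $-134 - 5 \sqrt{66} \approx -174.62$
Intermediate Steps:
$P{\left(r,M \right)} = r$
$c = \sqrt{66} \approx 8.124$
$-134 + P{\left(m{\left(-2 \right)},6 \right)} c = -134 - 5 \sqrt{66}$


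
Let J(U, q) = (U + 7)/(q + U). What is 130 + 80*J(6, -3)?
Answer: 1430/3 ≈ 476.67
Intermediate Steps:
J(U, q) = (7 + U)/(U + q)
130 + 80*J(6, -3) = 130 + 80*((7 + 6)/(6 - 3)) = 130 + 80*(13/3) = 130 + 1040/3 = 1430/3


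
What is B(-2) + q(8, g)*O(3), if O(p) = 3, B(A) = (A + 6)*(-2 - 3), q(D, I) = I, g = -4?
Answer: -32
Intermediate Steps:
B(A) = -30 - 5*A (B(A) = (6 + A)*(-5) = -30 - 5*A)
B(-2) + q(8, g)*O(3) = (-30 - 5*(-2)) - 4*3 = (-30 + 10) - 12 = -20 - 12 = -32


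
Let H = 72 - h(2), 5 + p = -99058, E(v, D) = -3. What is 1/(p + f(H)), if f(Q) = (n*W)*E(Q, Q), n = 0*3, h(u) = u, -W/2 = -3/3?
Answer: -1/99063 ≈ -1.0095e-5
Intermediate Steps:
W = 2 (W = -(-6)/3 = -2*(-1) = 2)
p = -99063 (p = -5 - 99058 = -99063)
n = 0
H = 70 (H = 72 - 1*2 = 72 - 2 = 70)
f(Q) = 0 (f(Q) = (0*2)*(-3) = 0*(-3) = 0)
1/(p + f(H)) = 1/(-99063 + 0) = 1/(-99063) = -1/99063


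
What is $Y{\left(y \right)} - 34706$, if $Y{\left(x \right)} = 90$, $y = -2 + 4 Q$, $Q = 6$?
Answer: $-34616$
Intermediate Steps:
$y = 22$ ($y = -2 + 4 \cdot 6 = -2 + 24 = 22$)
$Y{\left(y \right)} - 34706 = 90 - 34706 = -34616$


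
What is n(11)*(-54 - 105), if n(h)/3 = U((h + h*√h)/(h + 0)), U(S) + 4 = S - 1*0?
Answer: 1431 - 477*√11 ≈ -151.03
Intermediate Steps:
U(S) = -4 + S (U(S) = -4 + (S - 1*0) = -4 + (S + 0) = -4 + S)
n(h) = -12 + 3*(h + h^(3/2))/h (n(h) = 3*(-4 + (h + h*√h)/(h + 0)) = 3*(-4 + (h + h^(3/2))/h) = -12 + 3*(h + h^(3/2))/h)
n(11)*(-54 - 105) = (-9 + 3*√11)*(-54 - 105) = (-9 + 3*√11)*(-159) = 1431 - 477*√11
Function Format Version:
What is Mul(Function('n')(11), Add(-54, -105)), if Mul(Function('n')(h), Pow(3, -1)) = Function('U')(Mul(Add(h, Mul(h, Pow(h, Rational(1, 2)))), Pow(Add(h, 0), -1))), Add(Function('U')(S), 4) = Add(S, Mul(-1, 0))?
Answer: Add(1431, Mul(-477, Pow(11, Rational(1, 2)))) ≈ -151.03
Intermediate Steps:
Function('U')(S) = Add(-4, S) (Function('U')(S) = Add(-4, Add(S, Mul(-1, 0))) = Add(-4, Add(S, 0)) = Add(-4, S))
Function('n')(h) = Add(-12, Mul(3, Pow(h, -1), Add(h, Pow(h, Rational(3, 2))))) (Function('n')(h) = Mul(3, Add(-4, Mul(Add(h, Mul(h, Pow(h, Rational(1, 2)))), Pow(Add(h, 0), -1)))) = Mul(3, Add(-4, Mul(Add(h, Pow(h, Rational(3, 2))), Pow(h, -1)))) = Mul(3, Add(-4, Mul(Pow(h, -1), Add(h, Pow(h, Rational(3, 2)))))) = Add(-12, Mul(3, Pow(h, -1), Add(h, Pow(h, Rational(3, 2))))))
Mul(Function('n')(11), Add(-54, -105)) = Mul(Add(-9, Mul(3, Pow(11, Rational(1, 2)))), Add(-54, -105)) = Mul(Add(-9, Mul(3, Pow(11, Rational(1, 2)))), -159) = Add(1431, Mul(-477, Pow(11, Rational(1, 2))))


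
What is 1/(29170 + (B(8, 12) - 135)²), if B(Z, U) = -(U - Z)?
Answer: 1/48491 ≈ 2.0622e-5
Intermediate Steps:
B(Z, U) = Z - U
1/(29170 + (B(8, 12) - 135)²) = 1/(29170 + ((8 - 1*12) - 135)²) = 1/(29170 + ((8 - 12) - 135)²) = 1/(29170 + (-4 - 135)²) = 1/(29170 + (-139)²) = 1/(29170 + 19321) = 1/48491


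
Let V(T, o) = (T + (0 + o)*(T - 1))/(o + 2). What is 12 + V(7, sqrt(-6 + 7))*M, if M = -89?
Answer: -1121/3 ≈ -373.67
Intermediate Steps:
V(T, o) = (T + o*(-1 + T))/(2 + o)
12 + V(7, sqrt(-6 + 7))*M = 12 + ((7 - sqrt(-6 + 7) + 7*sqrt(-6 + 7))/(2 + sqrt(-6 + 7)))*(-89) = 12 + ((7 - sqrt(1) + 7*sqrt(1))/(2 + sqrt(1)))*(-89) = 12 + ((7 - 1*1 + 7*1)/(2 + 1))*(-89) = 12 + ((7 - 1 + 7)/3)*(-89) = 12 + ((1/3)*13)*(-89) = 12 + (13/3)*(-89) = 12 - 1157/3 = -1121/3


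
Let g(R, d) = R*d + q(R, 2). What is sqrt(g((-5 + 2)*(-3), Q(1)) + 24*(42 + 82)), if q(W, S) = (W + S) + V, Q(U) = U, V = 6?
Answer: sqrt(3002) ≈ 54.791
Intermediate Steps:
q(W, S) = 6 + S + W (q(W, S) = (W + S) + 6 = (S + W) + 6 = 6 + S + W)
g(R, d) = 8 + R + R*d (g(R, d) = R*d + (6 + 2 + R) = R*d + (8 + R) = 8 + R + R*d)
sqrt(g((-5 + 2)*(-3), Q(1)) + 24*(42 + 82)) = sqrt((8 + (-5 + 2)*(-3) + ((-5 + 2)*(-3))*1) + 24*(42 + 82)) = sqrt((8 - 3*(-3) - 3*(-3)*1) + 24*124) = sqrt((8 + 9 + 9*1) + 2976) = sqrt((8 + 9 + 9) + 2976) = sqrt(26 + 2976) = sqrt(3002)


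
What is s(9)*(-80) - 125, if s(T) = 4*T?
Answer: -3005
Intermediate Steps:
s(9)*(-80) - 125 = (4*9)*(-80) - 125 = 36*(-80) - 125 = -2880 - 125 = -3005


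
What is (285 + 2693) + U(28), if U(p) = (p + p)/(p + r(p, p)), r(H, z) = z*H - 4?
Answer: 300785/101 ≈ 2978.1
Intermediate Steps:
r(H, z) = -4 + H*z (r(H, z) = H*z - 4 = -4 + H*z)
U(p) = 2*p/(-4 + p + p²) (U(p) = (p + p)/(p + (-4 + p*p)) = (2*p)/(p + (-4 + p²)) = (2*p)/(-4 + p + p²) = 2*p/(-4 + p + p²))
(285 + 2693) + U(28) = (285 + 2693) + 2*28/(-4 + 28 + 28²) = 2978 + 2*28/(-4 + 28 + 784) = 2978 + 2*28/808 = 2978 + 2*28*(1/808) = 2978 + 7/101 = 300785/101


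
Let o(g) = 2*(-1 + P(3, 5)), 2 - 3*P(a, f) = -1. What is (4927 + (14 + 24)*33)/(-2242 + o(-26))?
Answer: -6181/2242 ≈ -2.7569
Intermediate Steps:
P(a, f) = 1 (P(a, f) = ⅔ - ⅓*(-1) = ⅔ + ⅓ = 1)
o(g) = 0 (o(g) = 2*(-1 + 1) = 2*0 = 0)
(4927 + (14 + 24)*33)/(-2242 + o(-26)) = (4927 + (14 + 24)*33)/(-2242 + 0) = (4927 + 38*33)/(-2242) = (4927 + 1254)*(-1/2242) = 6181*(-1/2242) = -6181/2242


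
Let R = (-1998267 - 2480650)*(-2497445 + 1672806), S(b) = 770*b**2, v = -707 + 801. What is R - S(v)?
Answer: 3693482832243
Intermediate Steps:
v = 94
R = 3693489635963 (R = -4478917*(-824639) = 3693489635963)
R - S(v) = 3693489635963 - 770*94**2 = 3693489635963 - 770*8836 = 3693489635963 - 1*6803720 = 3693489635963 - 6803720 = 3693482832243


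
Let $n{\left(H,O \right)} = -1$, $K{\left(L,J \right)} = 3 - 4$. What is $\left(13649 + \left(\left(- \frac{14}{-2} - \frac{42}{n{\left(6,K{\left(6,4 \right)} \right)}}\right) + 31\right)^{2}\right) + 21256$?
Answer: $41305$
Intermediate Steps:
$K{\left(L,J \right)} = -1$ ($K{\left(L,J \right)} = 3 - 4 = -1$)
$\left(13649 + \left(\left(- \frac{14}{-2} - \frac{42}{n{\left(6,K{\left(6,4 \right)} \right)}}\right) + 31\right)^{2}\right) + 21256 = \left(13649 + \left(\left(- \frac{14}{-2} - \frac{42}{-1}\right) + 31\right)^{2}\right) + 21256 = \left(13649 + \left(\left(\left(-14\right) \left(- \frac{1}{2}\right) - -42\right) + 31\right)^{2}\right) + 21256 = \left(13649 + \left(\left(7 + 42\right) + 31\right)^{2}\right) + 21256 = \left(13649 + \left(49 + 31\right)^{2}\right) + 21256 = \left(13649 + 80^{2}\right) + 21256 = \left(13649 + 6400\right) + 21256 = 20049 + 21256 = 41305$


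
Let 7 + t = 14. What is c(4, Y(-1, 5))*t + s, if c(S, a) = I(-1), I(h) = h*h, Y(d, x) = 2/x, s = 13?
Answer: 20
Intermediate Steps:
t = 7 (t = -7 + 14 = 7)
I(h) = h²
c(S, a) = 1 (c(S, a) = (-1)² = 1)
c(4, Y(-1, 5))*t + s = 1*7 + 13 = 7 + 13 = 20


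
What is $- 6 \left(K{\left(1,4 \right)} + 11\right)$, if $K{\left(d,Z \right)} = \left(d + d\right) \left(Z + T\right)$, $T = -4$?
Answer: $-66$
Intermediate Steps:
$K{\left(d,Z \right)} = 2 d \left(-4 + Z\right)$ ($K{\left(d,Z \right)} = \left(d + d\right) \left(Z - 4\right) = 2 d \left(-4 + Z\right)$)
$- 6 \left(K{\left(1,4 \right)} + 11\right) = - 6 \left(2 \cdot 1 \left(-4 + 4\right) + 11\right) = - 6 \left(2 \cdot 1 \cdot 0 + 11\right) = - 6 \left(0 + 11\right) = \left(-6\right) 11 = -66$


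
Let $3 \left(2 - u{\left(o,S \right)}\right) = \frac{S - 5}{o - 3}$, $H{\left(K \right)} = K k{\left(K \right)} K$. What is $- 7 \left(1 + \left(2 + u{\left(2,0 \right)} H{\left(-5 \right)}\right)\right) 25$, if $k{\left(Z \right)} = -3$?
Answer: $3850$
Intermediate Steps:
$H{\left(K \right)} = - 3 K^{2}$ ($H{\left(K \right)} = K \left(-3\right) K = - 3 K K = - 3 K^{2}$)
$u{\left(o,S \right)} = 2 - \frac{-5 + S}{3 \left(-3 + o\right)}$ ($u{\left(o,S \right)} = 2 - \frac{\left(S - 5\right) \frac{1}{o - 3}}{3} = 2 - \frac{\left(-5 + S\right) \frac{1}{-3 + o}}{3} = 2 - \frac{\frac{1}{-3 + o} \left(-5 + S\right)}{3} = 2 - \frac{-5 + S}{3 \left(-3 + o\right)}$)
$- 7 \left(1 + \left(2 + u{\left(2,0 \right)} H{\left(-5 \right)}\right)\right) 25 = - 7 \left(1 + \left(2 + \frac{-13 - 0 + 6 \cdot 2}{3 \left(-3 + 2\right)} \left(- 3 \left(-5\right)^{2}\right)\right)\right) 25 = - 7 \left(1 + \left(2 + \frac{-13 + 0 + 12}{3 \left(-1\right)} \left(\left(-3\right) 25\right)\right)\right) 25 = - 7 \left(1 + \left(2 + \frac{1}{3} \left(-1\right) \left(-1\right) \left(-75\right)\right)\right) 25 = - 7 \left(1 + \left(2 + \frac{1}{3} \left(-75\right)\right)\right) 25 = - 7 \left(1 + \left(2 - 25\right)\right) 25 = - 7 \left(1 - 23\right) 25 = - 7 \left(\left(-22\right) 25\right) = \left(-7\right) \left(-550\right) = 3850$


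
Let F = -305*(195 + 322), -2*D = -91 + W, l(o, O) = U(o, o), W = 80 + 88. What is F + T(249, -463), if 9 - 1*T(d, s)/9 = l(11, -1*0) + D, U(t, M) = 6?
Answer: -314623/2 ≈ -1.5731e+5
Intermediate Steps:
W = 168
l(o, O) = 6
D = -77/2 (D = -(-91 + 168)/2 = -1/2*77 = -77/2 ≈ -38.500)
T(d, s) = 747/2 (T(d, s) = 81 - 9*(6 - 77/2) = 81 - 9*(-65/2) = 81 + 585/2 = 747/2)
F = -157685 (F = -305*517 = -157685)
F + T(249, -463) = -157685 + 747/2 = -314623/2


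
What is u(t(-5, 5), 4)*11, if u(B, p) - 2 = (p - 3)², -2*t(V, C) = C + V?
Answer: 33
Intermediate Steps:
t(V, C) = -C/2 - V/2 (t(V, C) = -(C + V)/2 = -C/2 - V/2)
u(B, p) = 2 + (-3 + p)² (u(B, p) = 2 + (p - 3)² = 2 + (-3 + p)²)
u(t(-5, 5), 4)*11 = (2 + (-3 + 4)²)*11 = (2 + 1²)*11 = (2 + 1)*11 = 3*11 = 33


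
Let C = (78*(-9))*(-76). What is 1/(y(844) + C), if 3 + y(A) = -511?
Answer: 1/52838 ≈ 1.8926e-5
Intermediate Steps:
C = 53352 (C = -702*(-76) = 53352)
y(A) = -514 (y(A) = -3 - 511 = -514)
1/(y(844) + C) = 1/(-514 + 53352) = 1/52838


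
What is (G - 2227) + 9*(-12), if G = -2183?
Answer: -4518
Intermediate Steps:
(G - 2227) + 9*(-12) = (-2183 - 2227) + 9*(-12) = -4410 - 108 = -4518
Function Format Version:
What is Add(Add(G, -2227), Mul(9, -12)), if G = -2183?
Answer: -4518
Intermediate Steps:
Add(Add(G, -2227), Mul(9, -12)) = Add(Add(-2183, -2227), Mul(9, -12)) = Add(-4410, -108) = -4518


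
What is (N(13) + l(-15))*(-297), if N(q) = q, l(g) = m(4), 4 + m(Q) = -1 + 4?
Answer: -3564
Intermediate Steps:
m(Q) = -1 (m(Q) = -4 + (-1 + 4) = -4 + 3 = -1)
l(g) = -1
(N(13) + l(-15))*(-297) = (13 - 1)*(-297) = 12*(-297) = -3564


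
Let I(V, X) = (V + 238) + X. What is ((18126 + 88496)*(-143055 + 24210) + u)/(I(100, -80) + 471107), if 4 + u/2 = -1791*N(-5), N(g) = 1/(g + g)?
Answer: -63357456199/2356825 ≈ -26883.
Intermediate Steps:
I(V, X) = 238 + V + X (I(V, X) = (238 + V) + X = 238 + V + X)
N(g) = 1/(2*g)
u = 1751/5 (u = -8 + 2*(-1791/(2*(-5))) = -8 + 2*(-1791*(-1)/(2*5)) = -8 + 2*(-1791*(-1/10)) = -8 + 2*(1791/10) = -8 + 1791/5 = 1751/5 ≈ 350.20)
((18126 + 88496)*(-143055 + 24210) + u)/(I(100, -80) + 471107) = ((18126 + 88496)*(-143055 + 24210) + 1751/5)/((238 + 100 - 80) + 471107) = (106622*(-118845) + 1751/5)/(258 + 471107) = (-12671491590 + 1751/5)/471365 = -63357456199/5*1/471365 = -63357456199/2356825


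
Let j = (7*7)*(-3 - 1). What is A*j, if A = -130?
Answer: 25480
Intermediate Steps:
j = -196 (j = 49*(-4) = -196)
A*j = -130*(-196) = 25480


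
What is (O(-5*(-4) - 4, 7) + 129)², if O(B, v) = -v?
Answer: 14884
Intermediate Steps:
(O(-5*(-4) - 4, 7) + 129)² = (-1*7 + 129)² = (-7 + 129)² = 122² = 14884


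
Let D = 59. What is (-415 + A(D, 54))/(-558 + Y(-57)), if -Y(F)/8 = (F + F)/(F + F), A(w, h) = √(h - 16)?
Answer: 415/566 - √38/566 ≈ 0.72232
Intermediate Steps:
A(w, h) = √(-16 + h)
Y(F) = -8 (Y(F) = -8*(F + F)/(F + F) = -8*2*F/(2*F) = -8*2*F*1/(2*F) = -8*1 = -8)
(-415 + A(D, 54))/(-558 + Y(-57)) = (-415 + √(-16 + 54))/(-558 - 8) = (-415 + √38)/(-566) = (-415 + √38)*(-1/566) = 415/566 - √38/566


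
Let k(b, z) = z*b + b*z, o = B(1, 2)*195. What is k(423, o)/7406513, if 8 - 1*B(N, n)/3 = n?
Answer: 2969460/7406513 ≈ 0.40093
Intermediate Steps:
B(N, n) = 24 - 3*n
o = 3510 (o = (24 - 3*2)*195 = (24 - 6)*195 = 18*195 = 3510)
k(b, z) = 2*b*z (k(b, z) = b*z + b*z = 2*b*z)
k(423, o)/7406513 = (2*423*3510)/7406513 = 2969460*(1/7406513) = 2969460/7406513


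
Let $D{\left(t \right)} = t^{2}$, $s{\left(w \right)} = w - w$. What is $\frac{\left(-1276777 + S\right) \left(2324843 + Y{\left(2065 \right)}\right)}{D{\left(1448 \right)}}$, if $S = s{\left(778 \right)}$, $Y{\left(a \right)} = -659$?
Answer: $- \frac{370933084371}{262088} \approx -1.4153 \cdot 10^{6}$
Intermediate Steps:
$s{\left(w \right)} = 0$
$S = 0$
$\frac{\left(-1276777 + S\right) \left(2324843 + Y{\left(2065 \right)}\right)}{D{\left(1448 \right)}} = \frac{\left(-1276777 + 0\right) \left(2324843 - 659\right)}{1448^{2}} = \frac{\left(-1276777\right) 2324184}{2096704} = \left(-2967464674968\right) \frac{1}{2096704} = - \frac{370933084371}{262088}$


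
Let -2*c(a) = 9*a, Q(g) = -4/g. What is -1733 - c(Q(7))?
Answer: -12149/7 ≈ -1735.6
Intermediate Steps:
c(a) = -9*a/2
-1733 - c(Q(7)) = -1733 - (-9)*(-4/7)/2 = -1733 - (-9)*(-4*⅐)/2 = -1733 - (-9)*(-4)/(2*7) = -1733 - 1*18/7 = -1733 - 18/7 = -12149/7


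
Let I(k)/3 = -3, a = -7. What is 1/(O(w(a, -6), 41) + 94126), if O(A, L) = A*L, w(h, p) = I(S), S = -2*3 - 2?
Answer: 1/93757 ≈ 1.0666e-5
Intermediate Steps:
S = -8 (S = -6 - 2 = -8)
I(k) = -9 (I(k) = 3*(-3) = -9)
w(h, p) = -9
1/(O(w(a, -6), 41) + 94126) = 1/(-9*41 + 94126) = 1/(-369 + 94126) = 1/93757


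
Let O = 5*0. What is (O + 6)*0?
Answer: 0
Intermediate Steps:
O = 0
(O + 6)*0 = (0 + 6)*0 = 6*0 = 0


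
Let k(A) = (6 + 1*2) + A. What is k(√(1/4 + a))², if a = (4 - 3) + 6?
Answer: (16 + √29)²/4 ≈ 114.33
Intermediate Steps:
a = 7 (a = 1 + 6 = 7)
k(A) = 8 + A (k(A) = (6 + 2) + A = 8 + A)
k(√(1/4 + a))² = (8 + √(1/4 + 7))² = (8 + √(¼ + 7))² = (8 + √(29/4))² = (8 + √29/2)²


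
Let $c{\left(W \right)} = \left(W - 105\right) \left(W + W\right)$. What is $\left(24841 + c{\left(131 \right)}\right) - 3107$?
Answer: $28546$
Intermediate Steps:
$c{\left(W \right)} = 2 W \left(-105 + W\right)$ ($c{\left(W \right)} = \left(-105 + W\right) 2 W = 2 W \left(-105 + W\right)$)
$\left(24841 + c{\left(131 \right)}\right) - 3107 = \left(24841 + 2 \cdot 131 \left(-105 + 131\right)\right) - 3107 = \left(24841 + 2 \cdot 131 \cdot 26\right) - 3107 = \left(24841 + 6812\right) - 3107 = 31653 - 3107 = 28546$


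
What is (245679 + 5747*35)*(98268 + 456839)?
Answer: 248035130168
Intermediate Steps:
(245679 + 5747*35)*(98268 + 456839) = (245679 + 201145)*555107 = 446824*555107 = 248035130168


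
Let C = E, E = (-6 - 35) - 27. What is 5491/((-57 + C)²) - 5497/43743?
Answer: 154302188/683484375 ≈ 0.22576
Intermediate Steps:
E = -68 (E = -41 - 27 = -68)
C = -68
5491/((-57 + C)²) - 5497/43743 = 5491/((-57 - 68)²) - 5497/43743 = 5491/((-125)²) - 5497*1/43743 = 5491/15625 - 5497/43743 = 154302188/683484375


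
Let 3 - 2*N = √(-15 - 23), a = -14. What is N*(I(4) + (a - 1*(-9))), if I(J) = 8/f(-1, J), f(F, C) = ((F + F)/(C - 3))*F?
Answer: -3/2 + I*√38/2 ≈ -1.5 + 3.0822*I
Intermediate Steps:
f(F, C) = 2*F²/(-3 + C) (f(F, C) = ((2*F)/(-3 + C))*F = (2*F/(-3 + C))*F = 2*F²/(-3 + C))
I(J) = -12 + 4*J (I(J) = 8/((2*(-1)²/(-3 + J))) = 8/((2*1/(-3 + J))) = 8/((2/(-3 + J))) = 8*(-3/2 + J/2) = -12 + 4*J)
N = 3/2 - I*√38/2 (N = 3/2 - √(-15 - 23)/2 = 3/2 - I*√38/2 ≈ 1.5 - 3.0822*I)
N*(I(4) + (a - 1*(-9))) = (3/2 - I*√38/2)*((-12 + 4*4) + (-14 - 1*(-9))) = (3/2 - I*√38/2)*((-12 + 16) + (-14 + 9)) = (3/2 - I*√38/2)*(4 - 5) = (3/2 - I*√38/2)*(-1) = -3/2 + I*√38/2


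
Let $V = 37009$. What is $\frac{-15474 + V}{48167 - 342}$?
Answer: $\frac{4307}{9565} \approx 0.45029$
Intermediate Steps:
$\frac{-15474 + V}{48167 - 342} = \frac{-15474 + 37009}{48167 - 342} = \frac{21535}{47825} = 21535 \cdot \frac{1}{47825} = \frac{4307}{9565}$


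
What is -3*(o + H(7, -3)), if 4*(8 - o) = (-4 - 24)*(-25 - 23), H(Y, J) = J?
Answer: 993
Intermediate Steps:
o = -328 (o = 8 - (-4 - 24)*(-25 - 23)/4 = 8 - (-7)*(-48) = 8 - ¼*1344 = 8 - 336 = -328)
-3*(o + H(7, -3)) = -3*(-328 - 3) = -3*(-331) = 993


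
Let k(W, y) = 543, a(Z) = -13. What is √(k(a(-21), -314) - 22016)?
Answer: I*√21473 ≈ 146.54*I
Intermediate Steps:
√(k(a(-21), -314) - 22016) = √(543 - 22016) = √(-21473) = I*√21473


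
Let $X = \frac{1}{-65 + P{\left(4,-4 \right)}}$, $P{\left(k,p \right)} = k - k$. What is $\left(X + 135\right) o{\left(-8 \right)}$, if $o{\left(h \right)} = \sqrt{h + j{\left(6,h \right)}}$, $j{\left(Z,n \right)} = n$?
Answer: $\frac{35096 i}{65} \approx 539.94 i$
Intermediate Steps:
$P{\left(k,p \right)} = 0$
$X = - \frac{1}{65}$ ($X = \frac{1}{-65 + 0} = \frac{1}{-65} = - \frac{1}{65} \approx -0.015385$)
$o{\left(h \right)} = \sqrt{2} \sqrt{h}$ ($o{\left(h \right)} = \sqrt{h + h} = \sqrt{2 h} = \sqrt{2} \sqrt{h}$)
$\left(X + 135\right) o{\left(-8 \right)} = \left(- \frac{1}{65} + 135\right) \sqrt{2} \sqrt{-8} = \frac{8774 \sqrt{2} \cdot 2 i \sqrt{2}}{65} = \frac{8774 \cdot 4 i}{65} = \frac{35096 i}{65}$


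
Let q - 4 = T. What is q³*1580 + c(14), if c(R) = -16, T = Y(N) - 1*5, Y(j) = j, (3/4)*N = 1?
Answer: 1148/27 ≈ 42.518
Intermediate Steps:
N = 4/3 (N = (4/3)*1 = 4/3 ≈ 1.3333)
T = -11/3 (T = 4/3 - 1*5 = 4/3 - 5 = -11/3 ≈ -3.6667)
q = ⅓ (q = 4 - 11/3 = ⅓ ≈ 0.33333)
q³*1580 + c(14) = (⅓)³*1580 - 16 = (1/27)*1580 - 16 = 1580/27 - 16 = 1148/27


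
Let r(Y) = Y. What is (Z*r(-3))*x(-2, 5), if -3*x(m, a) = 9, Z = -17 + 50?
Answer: 297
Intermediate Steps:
Z = 33
x(m, a) = -3 (x(m, a) = -⅓*9 = -3)
(Z*r(-3))*x(-2, 5) = (33*(-3))*(-3) = -99*(-3) = 297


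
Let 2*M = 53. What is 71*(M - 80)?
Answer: -7597/2 ≈ -3798.5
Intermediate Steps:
M = 53/2 (M = (½)*53 = 53/2 ≈ 26.500)
71*(M - 80) = 71*(53/2 - 80) = 71*(-107/2) = -7597/2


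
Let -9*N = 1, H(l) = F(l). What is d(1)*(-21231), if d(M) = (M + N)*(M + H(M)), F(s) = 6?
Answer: -132104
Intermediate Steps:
H(l) = 6
N = -1/9 (N = -1/9*1 = -1/9 ≈ -0.11111)
d(M) = (6 + M)*(-1/9 + M) (d(M) = (M - 1/9)*(M + 6) = (-1/9 + M)*(6 + M) = (6 + M)*(-1/9 + M))
d(1)*(-21231) = (-2/3 + 1**2 + (53/9)*1)*(-21231) = (-2/3 + 1 + 53/9)*(-21231) = (56/9)*(-21231) = -132104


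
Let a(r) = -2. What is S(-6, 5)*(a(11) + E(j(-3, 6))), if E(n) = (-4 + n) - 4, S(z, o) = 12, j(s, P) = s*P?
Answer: -336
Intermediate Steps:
j(s, P) = P*s
E(n) = -8 + n
S(-6, 5)*(a(11) + E(j(-3, 6))) = 12*(-2 + (-8 + 6*(-3))) = 12*(-2 + (-8 - 18)) = 12*(-2 - 26) = 12*(-28) = -336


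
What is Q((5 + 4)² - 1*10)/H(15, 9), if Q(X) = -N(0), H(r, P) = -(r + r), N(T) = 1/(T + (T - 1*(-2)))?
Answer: 1/60 ≈ 0.016667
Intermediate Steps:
N(T) = 1/(2 + 2*T) (N(T) = 1/(T + (T + 2)) = 1/(T + (2 + T)) = 1/(2 + 2*T))
H(r, P) = -2*r
Q(X) = -½ (Q(X) = -1/(2*(1 + 0)) = -1/(2*1) = -1/2 = -1*½ = -½)
Q((5 + 4)² - 1*10)/H(15, 9) = -1/(2*((-2*15))) = -½/(-30) = -½*(-1/30) = 1/60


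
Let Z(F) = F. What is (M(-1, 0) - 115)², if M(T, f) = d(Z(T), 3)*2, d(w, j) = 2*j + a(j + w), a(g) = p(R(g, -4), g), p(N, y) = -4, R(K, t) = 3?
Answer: 12321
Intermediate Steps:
a(g) = -4
d(w, j) = -4 + 2*j (d(w, j) = 2*j - 4 = -4 + 2*j)
M(T, f) = 4 (M(T, f) = (-4 + 2*3)*2 = (-4 + 6)*2 = 2*2 = 4)
(M(-1, 0) - 115)² = (4 - 115)² = (-111)² = 12321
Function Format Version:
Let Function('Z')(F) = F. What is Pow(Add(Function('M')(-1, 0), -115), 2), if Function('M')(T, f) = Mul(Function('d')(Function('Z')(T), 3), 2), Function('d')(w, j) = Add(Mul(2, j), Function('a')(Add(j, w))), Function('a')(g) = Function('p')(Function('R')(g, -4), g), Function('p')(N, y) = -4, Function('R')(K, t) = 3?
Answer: 12321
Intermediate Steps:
Function('a')(g) = -4
Function('d')(w, j) = Add(-4, Mul(2, j)) (Function('d')(w, j) = Add(Mul(2, j), -4) = Add(-4, Mul(2, j)))
Function('M')(T, f) = 4 (Function('M')(T, f) = Mul(Add(-4, Mul(2, 3)), 2) = Mul(Add(-4, 6), 2) = Mul(2, 2) = 4)
Pow(Add(Function('M')(-1, 0), -115), 2) = Pow(Add(4, -115), 2) = Pow(-111, 2) = 12321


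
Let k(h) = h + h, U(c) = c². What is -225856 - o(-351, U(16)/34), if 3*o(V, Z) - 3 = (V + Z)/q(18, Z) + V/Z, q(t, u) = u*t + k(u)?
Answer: -1734456581/7680 ≈ -2.2584e+5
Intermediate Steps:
k(h) = 2*h
q(t, u) = 2*u + t*u (q(t, u) = u*t + 2*u = t*u + 2*u = 2*u + t*u)
o(V, Z) = 1 + V/(3*Z) + (V + Z)/(60*Z) (o(V, Z) = 1 + ((V + Z)/((Z*(2 + 18))) + V/Z)/3 = 1 + ((V + Z)/((Z*20)) + V/Z)/3 = 1 + ((V + Z)/((20*Z)) + V/Z)/3 = 1 + ((V + Z)*(1/(20*Z)) + V/Z)/3 = 1 + ((V + Z)/(20*Z) + V/Z)/3 = 1 + (V/Z + (V + Z)/(20*Z))/3 = 1 + (V/(3*Z) + (V + Z)/(60*Z)) = 1 + V/(3*Z) + (V + Z)/(60*Z))
-225856 - o(-351, U(16)/34) = -225856 - (21*(-351) + 61*(16²/34))/(60*(16²/34)) = -225856 - (-7371 + 61*(256*(1/34)))/(60*(256*(1/34))) = -225856 - (-7371 + 61*(128/17))/(60*128/17) = -225856 - 17*(-7371 + 7808/17)/(60*128) = -225856 - 17*(-117499)/(60*128*17) = -225856 - 1*(-117499/7680) = -225856 + 117499/7680 = -1734456581/7680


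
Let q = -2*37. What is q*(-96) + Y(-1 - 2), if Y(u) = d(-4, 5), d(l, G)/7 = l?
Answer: 7076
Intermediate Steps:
q = -74
d(l, G) = 7*l
Y(u) = -28 (Y(u) = 7*(-4) = -28)
q*(-96) + Y(-1 - 2) = -74*(-96) - 28 = 7104 - 28 = 7076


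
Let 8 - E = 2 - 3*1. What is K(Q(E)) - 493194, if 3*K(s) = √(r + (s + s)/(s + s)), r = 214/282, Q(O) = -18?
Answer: -493194 + 2*√8742/423 ≈ -4.9319e+5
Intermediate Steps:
E = 9 (E = 8 - (2 - 3*1) = 8 - (2 - 3) = 8 - 1*(-1) = 8 + 1 = 9)
r = 107/141 (r = 214*(1/282) = 107/141 ≈ 0.75887)
K(s) = 2*√8742/423 (K(s) = √(107/141 + (s + s)/(s + s))/3 = √(107/141 + (2*s)/((2*s)))/3 = √(107/141 + (2*s)*(1/(2*s)))/3 = √(107/141 + 1)/3 = √(248/141)/3 = (2*√8742/141)/3 = 2*√8742/423)
K(Q(E)) - 493194 = 2*√8742/423 - 493194 = -493194 + 2*√8742/423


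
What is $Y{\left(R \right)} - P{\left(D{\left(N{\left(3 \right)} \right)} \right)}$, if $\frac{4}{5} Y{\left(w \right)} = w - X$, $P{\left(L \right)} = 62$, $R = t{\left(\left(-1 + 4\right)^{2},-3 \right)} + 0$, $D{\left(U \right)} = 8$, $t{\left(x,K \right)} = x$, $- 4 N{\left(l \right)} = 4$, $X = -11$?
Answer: $-37$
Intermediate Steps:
$N{\left(l \right)} = -1$ ($N{\left(l \right)} = \left(- \frac{1}{4}\right) 4 = -1$)
$R = 9$ ($R = \left(-1 + 4\right)^{2} + 0 = 3^{2} + 0 = 9 + 0 = 9$)
$Y{\left(w \right)} = \frac{55}{4} + \frac{5 w}{4}$ ($Y{\left(w \right)} = \frac{5 \left(w - -11\right)}{4} = \frac{5 \left(w + 11\right)}{4} = \frac{5 \left(11 + w\right)}{4} = \frac{55}{4} + \frac{5 w}{4}$)
$Y{\left(R \right)} - P{\left(D{\left(N{\left(3 \right)} \right)} \right)} = \left(\frac{55}{4} + \frac{5}{4} \cdot 9\right) - 62 = \left(\frac{55}{4} + \frac{45}{4}\right) - 62 = 25 - 62 = -37$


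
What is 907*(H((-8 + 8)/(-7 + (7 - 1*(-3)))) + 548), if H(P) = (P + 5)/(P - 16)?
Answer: 7948041/16 ≈ 4.9675e+5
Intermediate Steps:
H(P) = (5 + P)/(-16 + P)
907*(H((-8 + 8)/(-7 + (7 - 1*(-3)))) + 548) = 907*((5 + (-8 + 8)/(-7 + (7 - 1*(-3))))/(-16 + (-8 + 8)/(-7 + (7 - 1*(-3)))) + 548) = 907*((5 + 0/(-7 + (7 + 3)))/(-16 + 0/(-7 + (7 + 3))) + 548) = 907*((5 + 0/(-7 + 10))/(-16 + 0/(-7 + 10)) + 548) = 907*((5 + 0/3)/(-16 + 0/3) + 548) = 907*((5 + 0*(⅓))/(-16 + 0*(⅓)) + 548) = 907*((5 + 0)/(-16 + 0) + 548) = 907*(5/(-16) + 548) = 907*(-1/16*5 + 548) = 907*(-5/16 + 548) = 907*(8763/16) = 7948041/16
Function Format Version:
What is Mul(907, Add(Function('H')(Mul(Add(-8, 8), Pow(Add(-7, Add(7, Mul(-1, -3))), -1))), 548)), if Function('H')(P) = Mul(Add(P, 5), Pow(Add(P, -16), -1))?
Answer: Rational(7948041, 16) ≈ 4.9675e+5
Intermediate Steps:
Function('H')(P) = Mul(Pow(Add(-16, P), -1), Add(5, P)) (Function('H')(P) = Mul(Add(5, P), Pow(Add(-16, P), -1)) = Mul(Pow(Add(-16, P), -1), Add(5, P)))
Mul(907, Add(Function('H')(Mul(Add(-8, 8), Pow(Add(-7, Add(7, Mul(-1, -3))), -1))), 548)) = Mul(907, Add(Mul(Pow(Add(-16, Mul(Add(-8, 8), Pow(Add(-7, Add(7, Mul(-1, -3))), -1))), -1), Add(5, Mul(Add(-8, 8), Pow(Add(-7, Add(7, Mul(-1, -3))), -1)))), 548)) = Mul(907, Add(Mul(Pow(Add(-16, Mul(0, Pow(Add(-7, Add(7, 3)), -1))), -1), Add(5, Mul(0, Pow(Add(-7, Add(7, 3)), -1)))), 548)) = Mul(907, Add(Mul(Pow(Add(-16, Mul(0, Pow(Add(-7, 10), -1))), -1), Add(5, Mul(0, Pow(Add(-7, 10), -1)))), 548)) = Mul(907, Add(Mul(Pow(Add(-16, Mul(0, Pow(3, -1))), -1), Add(5, Mul(0, Pow(3, -1)))), 548)) = Mul(907, Add(Mul(Pow(Add(-16, Mul(0, Rational(1, 3))), -1), Add(5, Mul(0, Rational(1, 3)))), 548)) = Mul(907, Add(Mul(Pow(Add(-16, 0), -1), Add(5, 0)), 548)) = Mul(907, Add(Mul(Pow(-16, -1), 5), 548)) = Mul(907, Add(Mul(Rational(-1, 16), 5), 548)) = Mul(907, Add(Rational(-5, 16), 548)) = Mul(907, Rational(8763, 16)) = Rational(7948041, 16)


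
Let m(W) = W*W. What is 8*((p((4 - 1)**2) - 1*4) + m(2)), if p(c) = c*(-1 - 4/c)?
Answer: -104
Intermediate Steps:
m(W) = W**2
8*((p((4 - 1)**2) - 1*4) + m(2)) = 8*(((-4 - (4 - 1)**2) - 1*4) + 2**2) = 8*(((-4 - 1*3**2) - 4) + 4) = 8*(((-4 - 1*9) - 4) + 4) = 8*(((-4 - 9) - 4) + 4) = 8*((-13 - 4) + 4) = 8*(-17 + 4) = 8*(-13) = -104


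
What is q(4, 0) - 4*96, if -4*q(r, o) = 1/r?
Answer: -6145/16 ≈ -384.06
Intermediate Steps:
q(r, o) = -1/(4*r)
q(4, 0) - 4*96 = -¼/4 - 4*96 = -¼*¼ - 384 = -1/16 - 384 = -6145/16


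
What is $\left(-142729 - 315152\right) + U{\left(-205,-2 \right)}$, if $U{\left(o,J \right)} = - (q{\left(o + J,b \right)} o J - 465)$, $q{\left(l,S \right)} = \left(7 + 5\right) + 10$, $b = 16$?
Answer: $-466436$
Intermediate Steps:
$q{\left(l,S \right)} = 22$ ($q{\left(l,S \right)} = 12 + 10 = 22$)
$U{\left(o,J \right)} = 465 - 22 J o$ ($U{\left(o,J \right)} = - (22 o J - 465) = - (22 J o - 465) = - (-465 + 22 J o) = 465 - 22 J o$)
$\left(-142729 - 315152\right) + U{\left(-205,-2 \right)} = \left(-142729 - 315152\right) + \left(465 - \left(-44\right) \left(-205\right)\right) = -457881 + \left(465 - 9020\right) = -457881 - 8555 = -466436$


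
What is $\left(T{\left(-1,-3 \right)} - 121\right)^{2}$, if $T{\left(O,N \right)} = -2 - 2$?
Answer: $15625$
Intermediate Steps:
$T{\left(O,N \right)} = -4$
$\left(T{\left(-1,-3 \right)} - 121\right)^{2} = \left(-4 - 121\right)^{2} = \left(-125\right)^{2} = 15625$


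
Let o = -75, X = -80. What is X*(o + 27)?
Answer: 3840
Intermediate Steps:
X*(o + 27) = -80*(-75 + 27) = -80*(-48) = 3840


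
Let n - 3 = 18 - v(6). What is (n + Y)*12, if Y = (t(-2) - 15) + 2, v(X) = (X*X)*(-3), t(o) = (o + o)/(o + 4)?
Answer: 1368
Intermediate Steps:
t(o) = 2*o/(4 + o) (t(o) = (2*o)/(4 + o) = 2*o/(4 + o))
v(X) = -3*X² (v(X) = X²*(-3) = -3*X²)
n = 129 (n = 3 + (18 - (-3)*6²) = 3 + (18 - (-3)*36) = 3 + (18 - 1*(-108)) = 3 + (18 + 108) = 3 + 126 = 129)
Y = -15 (Y = (2*(-2)/(4 - 2) - 15) + 2 = (2*(-2)/2 - 15) + 2 = (2*(-2)*(½) - 15) + 2 = (-2 - 15) + 2 = -17 + 2 = -15)
(n + Y)*12 = (129 - 15)*12 = 114*12 = 1368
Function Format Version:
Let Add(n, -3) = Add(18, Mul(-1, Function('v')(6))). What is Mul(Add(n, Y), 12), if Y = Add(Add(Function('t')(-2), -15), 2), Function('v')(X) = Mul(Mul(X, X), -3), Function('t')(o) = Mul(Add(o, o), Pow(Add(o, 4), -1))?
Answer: 1368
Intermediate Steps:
Function('t')(o) = Mul(2, o, Pow(Add(4, o), -1)) (Function('t')(o) = Mul(Mul(2, o), Pow(Add(4, o), -1)) = Mul(2, o, Pow(Add(4, o), -1)))
Function('v')(X) = Mul(-3, Pow(X, 2)) (Function('v')(X) = Mul(Pow(X, 2), -3) = Mul(-3, Pow(X, 2)))
n = 129 (n = Add(3, Add(18, Mul(-1, Mul(-3, Pow(6, 2))))) = Add(3, Add(18, Mul(-1, Mul(-3, 36)))) = Add(3, Add(18, Mul(-1, -108))) = Add(3, Add(18, 108)) = Add(3, 126) = 129)
Y = -15 (Y = Add(Add(Mul(2, -2, Pow(Add(4, -2), -1)), -15), 2) = Add(Add(Mul(2, -2, Pow(2, -1)), -15), 2) = Add(Add(Mul(2, -2, Rational(1, 2)), -15), 2) = Add(Add(-2, -15), 2) = Add(-17, 2) = -15)
Mul(Add(n, Y), 12) = Mul(Add(129, -15), 12) = Mul(114, 12) = 1368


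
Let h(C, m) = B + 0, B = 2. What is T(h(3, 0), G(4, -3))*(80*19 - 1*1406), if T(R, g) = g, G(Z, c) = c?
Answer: -342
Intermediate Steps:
h(C, m) = 2 (h(C, m) = 2 + 0 = 2)
T(h(3, 0), G(4, -3))*(80*19 - 1*1406) = -3*(80*19 - 1*1406) = -3*(1520 - 1406) = -3*114 = -342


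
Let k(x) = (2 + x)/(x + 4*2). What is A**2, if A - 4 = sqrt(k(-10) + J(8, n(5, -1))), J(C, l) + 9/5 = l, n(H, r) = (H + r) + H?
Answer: 136/5 + 16*sqrt(70)/5 ≈ 53.973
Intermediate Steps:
n(H, r) = r + 2*H
J(C, l) = -9/5 + l
k(x) = (2 + x)/(8 + x) (k(x) = (2 + x)/(x + 8) = (2 + x)/(8 + x))
A = 4 + 2*sqrt(70)/5 (A = 4 + sqrt((2 - 10)/(8 - 10) + (-9/5 + (-1 + 2*5))) = 4 + sqrt(-8/(-2) + (-9/5 + (-1 + 10))) = 4 + sqrt(-1/2*(-8) + (-9/5 + 9)) = 4 + sqrt(4 + 36/5) = 4 + sqrt(56/5) = 4 + 2*sqrt(70)/5 ≈ 7.3466)
A**2 = (4 + 2*sqrt(70)/5)**2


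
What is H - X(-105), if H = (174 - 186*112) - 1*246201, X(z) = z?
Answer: -266754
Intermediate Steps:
H = -266859 (H = (174 - 20832) - 246201 = -20658 - 246201 = -266859)
H - X(-105) = -266859 - 1*(-105) = -266859 + 105 = -266754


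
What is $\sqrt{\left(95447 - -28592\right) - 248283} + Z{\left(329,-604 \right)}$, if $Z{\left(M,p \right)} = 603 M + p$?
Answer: $197783 + 2 i \sqrt{31061} \approx 1.9778 \cdot 10^{5} + 352.48 i$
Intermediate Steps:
$Z{\left(M,p \right)} = p + 603 M$
$\sqrt{\left(95447 - -28592\right) - 248283} + Z{\left(329,-604 \right)} = \sqrt{\left(95447 - -28592\right) - 248283} + \left(-604 + 603 \cdot 329\right) = \sqrt{\left(95447 + 28592\right) - 248283} + \left(-604 + 198387\right) = \sqrt{124039 - 248283} + 197783 = \sqrt{-124244} + 197783 = 2 i \sqrt{31061} + 197783 = 197783 + 2 i \sqrt{31061}$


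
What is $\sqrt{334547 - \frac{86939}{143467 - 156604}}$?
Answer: $\frac{\sqrt{57737520644286}}{13137} \approx 578.41$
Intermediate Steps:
$\sqrt{334547 - \frac{86939}{143467 - 156604}} = \sqrt{334547 - \frac{86939}{-13137}} = \sqrt{334547 - - \frac{86939}{13137}} = \sqrt{334547 + \frac{86939}{13137}} = \sqrt{\frac{4395030878}{13137}} = \frac{\sqrt{57737520644286}}{13137}$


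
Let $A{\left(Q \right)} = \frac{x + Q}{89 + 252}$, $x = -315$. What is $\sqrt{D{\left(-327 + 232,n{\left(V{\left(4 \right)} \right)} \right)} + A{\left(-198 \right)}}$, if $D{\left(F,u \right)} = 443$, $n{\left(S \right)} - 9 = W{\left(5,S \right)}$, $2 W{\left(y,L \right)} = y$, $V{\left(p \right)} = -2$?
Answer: $\frac{5 \sqrt{2053502}}{341} \approx 21.012$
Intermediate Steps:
$W{\left(y,L \right)} = \frac{y}{2}$
$n{\left(S \right)} = \frac{23}{2}$ ($n{\left(S \right)} = 9 + \frac{1}{2} \cdot 5 = 9 + \frac{5}{2} = \frac{23}{2}$)
$A{\left(Q \right)} = - \frac{315}{341} + \frac{Q}{341}$ ($A{\left(Q \right)} = \frac{-315 + Q}{89 + 252} = \frac{-315 + Q}{341} = \left(-315 + Q\right) \frac{1}{341} = - \frac{315}{341} + \frac{Q}{341}$)
$\sqrt{D{\left(-327 + 232,n{\left(V{\left(4 \right)} \right)} \right)} + A{\left(-198 \right)}} = \sqrt{443 + \left(- \frac{315}{341} + \frac{1}{341} \left(-198\right)\right)} = \sqrt{443 - \frac{513}{341}} = \sqrt{\frac{150550}{341}} = \frac{5 \sqrt{2053502}}{341}$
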